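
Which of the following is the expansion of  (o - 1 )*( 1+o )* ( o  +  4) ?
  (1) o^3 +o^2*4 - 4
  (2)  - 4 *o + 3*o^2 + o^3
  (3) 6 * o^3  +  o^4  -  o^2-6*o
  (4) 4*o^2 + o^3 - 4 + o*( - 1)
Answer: 4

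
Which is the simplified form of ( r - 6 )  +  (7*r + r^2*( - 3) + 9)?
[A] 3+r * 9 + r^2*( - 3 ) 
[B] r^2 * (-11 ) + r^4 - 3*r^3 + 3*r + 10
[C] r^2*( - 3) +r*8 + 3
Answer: C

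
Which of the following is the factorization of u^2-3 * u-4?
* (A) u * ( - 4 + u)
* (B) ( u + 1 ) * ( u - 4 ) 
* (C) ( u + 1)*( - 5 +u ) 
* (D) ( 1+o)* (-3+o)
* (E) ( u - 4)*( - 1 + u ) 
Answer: B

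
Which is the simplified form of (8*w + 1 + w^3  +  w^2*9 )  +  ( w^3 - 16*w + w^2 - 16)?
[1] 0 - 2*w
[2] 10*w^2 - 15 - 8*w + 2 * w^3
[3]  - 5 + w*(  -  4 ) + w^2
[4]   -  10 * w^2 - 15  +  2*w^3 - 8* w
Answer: 2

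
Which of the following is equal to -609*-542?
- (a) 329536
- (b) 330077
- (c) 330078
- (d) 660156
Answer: c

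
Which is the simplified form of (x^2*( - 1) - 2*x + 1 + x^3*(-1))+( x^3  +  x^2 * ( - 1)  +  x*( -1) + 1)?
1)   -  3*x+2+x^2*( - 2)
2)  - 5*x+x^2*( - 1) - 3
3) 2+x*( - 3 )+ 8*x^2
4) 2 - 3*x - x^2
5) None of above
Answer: 1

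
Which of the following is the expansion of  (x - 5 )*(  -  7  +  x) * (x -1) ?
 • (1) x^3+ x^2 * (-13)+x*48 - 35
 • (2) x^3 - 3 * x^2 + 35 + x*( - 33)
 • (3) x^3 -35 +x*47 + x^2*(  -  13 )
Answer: 3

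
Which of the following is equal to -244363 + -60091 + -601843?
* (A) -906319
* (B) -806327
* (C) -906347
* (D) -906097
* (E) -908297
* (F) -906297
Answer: F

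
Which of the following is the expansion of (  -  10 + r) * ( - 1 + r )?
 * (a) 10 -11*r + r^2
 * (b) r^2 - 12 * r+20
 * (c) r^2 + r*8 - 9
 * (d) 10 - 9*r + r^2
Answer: a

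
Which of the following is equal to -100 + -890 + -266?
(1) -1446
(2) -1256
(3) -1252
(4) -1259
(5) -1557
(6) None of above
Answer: 2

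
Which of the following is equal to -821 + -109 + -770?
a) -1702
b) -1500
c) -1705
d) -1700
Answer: d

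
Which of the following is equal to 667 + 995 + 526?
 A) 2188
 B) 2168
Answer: A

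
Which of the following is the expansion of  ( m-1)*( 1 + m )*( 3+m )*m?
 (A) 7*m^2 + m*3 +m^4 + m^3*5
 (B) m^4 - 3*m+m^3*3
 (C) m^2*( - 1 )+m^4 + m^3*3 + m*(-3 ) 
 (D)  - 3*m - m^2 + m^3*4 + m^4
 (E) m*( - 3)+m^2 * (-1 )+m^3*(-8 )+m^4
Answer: C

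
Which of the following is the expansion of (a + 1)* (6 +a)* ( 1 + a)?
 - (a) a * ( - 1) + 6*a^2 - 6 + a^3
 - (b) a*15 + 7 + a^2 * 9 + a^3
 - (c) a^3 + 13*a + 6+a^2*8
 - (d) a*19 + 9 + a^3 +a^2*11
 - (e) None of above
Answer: c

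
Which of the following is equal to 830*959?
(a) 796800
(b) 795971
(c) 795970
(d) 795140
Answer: c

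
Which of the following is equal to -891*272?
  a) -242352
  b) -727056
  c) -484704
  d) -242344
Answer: a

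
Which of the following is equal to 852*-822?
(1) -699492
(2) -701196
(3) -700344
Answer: 3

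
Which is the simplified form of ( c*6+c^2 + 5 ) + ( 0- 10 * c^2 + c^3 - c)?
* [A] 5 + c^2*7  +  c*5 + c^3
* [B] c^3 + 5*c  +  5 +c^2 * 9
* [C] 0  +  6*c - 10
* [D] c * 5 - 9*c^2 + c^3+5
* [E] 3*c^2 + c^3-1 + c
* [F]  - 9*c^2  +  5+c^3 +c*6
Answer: D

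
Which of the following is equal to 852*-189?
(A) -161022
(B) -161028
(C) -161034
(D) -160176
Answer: B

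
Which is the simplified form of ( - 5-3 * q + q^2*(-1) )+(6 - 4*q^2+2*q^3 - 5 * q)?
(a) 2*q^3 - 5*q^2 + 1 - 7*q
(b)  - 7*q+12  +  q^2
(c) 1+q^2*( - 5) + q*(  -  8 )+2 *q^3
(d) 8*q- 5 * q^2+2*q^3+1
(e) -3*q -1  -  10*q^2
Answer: c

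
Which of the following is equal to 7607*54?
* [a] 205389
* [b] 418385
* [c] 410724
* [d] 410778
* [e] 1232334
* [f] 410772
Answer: d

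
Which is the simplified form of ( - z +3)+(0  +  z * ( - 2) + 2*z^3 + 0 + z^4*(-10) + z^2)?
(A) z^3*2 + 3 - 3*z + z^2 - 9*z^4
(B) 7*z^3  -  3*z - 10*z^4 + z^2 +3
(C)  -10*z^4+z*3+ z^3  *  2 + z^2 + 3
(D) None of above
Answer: D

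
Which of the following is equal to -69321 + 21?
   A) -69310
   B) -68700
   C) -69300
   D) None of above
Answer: C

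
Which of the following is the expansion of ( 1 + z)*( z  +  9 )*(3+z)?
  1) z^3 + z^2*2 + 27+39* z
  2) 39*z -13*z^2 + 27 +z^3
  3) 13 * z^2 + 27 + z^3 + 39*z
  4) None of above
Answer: 3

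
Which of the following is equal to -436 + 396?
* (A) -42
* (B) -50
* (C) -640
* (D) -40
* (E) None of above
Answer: D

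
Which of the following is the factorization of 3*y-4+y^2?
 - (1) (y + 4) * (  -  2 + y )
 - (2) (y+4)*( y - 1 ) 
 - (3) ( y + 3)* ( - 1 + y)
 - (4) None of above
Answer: 2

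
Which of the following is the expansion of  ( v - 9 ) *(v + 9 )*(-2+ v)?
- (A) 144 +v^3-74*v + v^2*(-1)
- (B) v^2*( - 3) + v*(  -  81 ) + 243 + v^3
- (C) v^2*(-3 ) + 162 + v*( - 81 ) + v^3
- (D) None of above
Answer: D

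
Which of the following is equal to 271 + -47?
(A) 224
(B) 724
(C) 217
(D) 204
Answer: A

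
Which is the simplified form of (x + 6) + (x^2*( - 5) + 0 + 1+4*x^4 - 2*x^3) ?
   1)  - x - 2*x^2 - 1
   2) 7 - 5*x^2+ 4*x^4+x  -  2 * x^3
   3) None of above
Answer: 2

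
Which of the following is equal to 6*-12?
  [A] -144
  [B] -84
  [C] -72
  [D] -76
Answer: C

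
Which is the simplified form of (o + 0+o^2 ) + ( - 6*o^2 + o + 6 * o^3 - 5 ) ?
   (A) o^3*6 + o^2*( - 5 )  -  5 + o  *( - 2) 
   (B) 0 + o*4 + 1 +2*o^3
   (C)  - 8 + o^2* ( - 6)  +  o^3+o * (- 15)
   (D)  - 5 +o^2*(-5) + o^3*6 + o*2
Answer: D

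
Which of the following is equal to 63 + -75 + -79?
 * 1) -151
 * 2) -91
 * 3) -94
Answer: 2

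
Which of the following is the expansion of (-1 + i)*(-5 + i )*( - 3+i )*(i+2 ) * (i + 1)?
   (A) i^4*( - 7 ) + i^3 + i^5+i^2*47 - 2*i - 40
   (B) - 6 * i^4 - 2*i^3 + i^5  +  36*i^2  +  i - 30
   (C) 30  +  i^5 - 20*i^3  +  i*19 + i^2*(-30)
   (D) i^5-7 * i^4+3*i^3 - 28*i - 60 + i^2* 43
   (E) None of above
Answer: B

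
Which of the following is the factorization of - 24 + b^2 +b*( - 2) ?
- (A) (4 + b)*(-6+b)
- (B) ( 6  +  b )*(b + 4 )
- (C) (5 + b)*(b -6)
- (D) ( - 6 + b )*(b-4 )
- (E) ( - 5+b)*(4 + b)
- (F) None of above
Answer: A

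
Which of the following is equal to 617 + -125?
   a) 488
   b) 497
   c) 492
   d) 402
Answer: c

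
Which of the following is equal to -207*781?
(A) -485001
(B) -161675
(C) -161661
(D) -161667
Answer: D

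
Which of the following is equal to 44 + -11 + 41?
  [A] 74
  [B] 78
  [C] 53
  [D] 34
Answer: A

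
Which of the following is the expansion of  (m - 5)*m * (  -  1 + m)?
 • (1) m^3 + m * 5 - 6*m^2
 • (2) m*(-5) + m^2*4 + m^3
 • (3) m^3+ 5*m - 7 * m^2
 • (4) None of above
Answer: 1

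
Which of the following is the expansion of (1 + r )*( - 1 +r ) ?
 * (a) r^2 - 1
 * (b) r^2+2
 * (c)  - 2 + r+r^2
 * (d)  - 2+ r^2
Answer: a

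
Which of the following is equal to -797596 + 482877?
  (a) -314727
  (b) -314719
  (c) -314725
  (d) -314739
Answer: b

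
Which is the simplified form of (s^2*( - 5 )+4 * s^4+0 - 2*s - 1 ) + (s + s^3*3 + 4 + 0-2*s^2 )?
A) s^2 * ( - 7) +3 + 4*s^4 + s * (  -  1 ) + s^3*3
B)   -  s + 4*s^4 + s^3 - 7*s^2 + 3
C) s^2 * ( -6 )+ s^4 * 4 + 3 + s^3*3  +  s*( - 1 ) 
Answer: A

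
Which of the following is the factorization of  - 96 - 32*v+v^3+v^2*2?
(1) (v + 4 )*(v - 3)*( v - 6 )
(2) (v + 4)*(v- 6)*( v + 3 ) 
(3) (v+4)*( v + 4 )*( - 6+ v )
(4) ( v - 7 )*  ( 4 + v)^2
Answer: 3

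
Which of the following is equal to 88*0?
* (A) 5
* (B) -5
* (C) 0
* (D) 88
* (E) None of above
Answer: C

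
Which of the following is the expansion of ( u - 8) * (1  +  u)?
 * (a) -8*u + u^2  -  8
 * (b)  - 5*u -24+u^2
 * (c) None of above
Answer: c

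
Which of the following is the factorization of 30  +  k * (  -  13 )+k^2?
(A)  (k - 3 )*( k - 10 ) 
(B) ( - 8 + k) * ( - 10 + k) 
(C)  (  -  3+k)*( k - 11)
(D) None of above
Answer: A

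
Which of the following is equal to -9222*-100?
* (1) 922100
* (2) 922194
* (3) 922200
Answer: 3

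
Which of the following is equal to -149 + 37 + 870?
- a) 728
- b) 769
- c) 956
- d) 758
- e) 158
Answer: d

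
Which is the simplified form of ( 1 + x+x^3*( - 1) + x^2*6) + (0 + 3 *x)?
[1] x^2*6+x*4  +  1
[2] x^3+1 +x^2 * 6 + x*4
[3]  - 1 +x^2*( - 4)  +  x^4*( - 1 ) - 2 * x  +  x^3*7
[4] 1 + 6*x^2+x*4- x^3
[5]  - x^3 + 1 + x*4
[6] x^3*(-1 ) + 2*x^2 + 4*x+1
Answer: 4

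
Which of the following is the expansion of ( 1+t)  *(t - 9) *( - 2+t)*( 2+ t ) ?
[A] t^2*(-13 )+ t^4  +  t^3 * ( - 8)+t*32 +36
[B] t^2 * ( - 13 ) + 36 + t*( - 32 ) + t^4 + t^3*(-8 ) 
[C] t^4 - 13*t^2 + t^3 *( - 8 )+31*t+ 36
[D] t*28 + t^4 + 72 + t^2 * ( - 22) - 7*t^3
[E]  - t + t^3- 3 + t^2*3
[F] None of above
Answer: A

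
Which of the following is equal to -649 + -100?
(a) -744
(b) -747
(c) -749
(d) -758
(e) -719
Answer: c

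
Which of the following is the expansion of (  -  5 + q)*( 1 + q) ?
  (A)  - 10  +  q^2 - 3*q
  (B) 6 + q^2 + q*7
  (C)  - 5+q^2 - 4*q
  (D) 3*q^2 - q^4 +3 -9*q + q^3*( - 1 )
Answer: C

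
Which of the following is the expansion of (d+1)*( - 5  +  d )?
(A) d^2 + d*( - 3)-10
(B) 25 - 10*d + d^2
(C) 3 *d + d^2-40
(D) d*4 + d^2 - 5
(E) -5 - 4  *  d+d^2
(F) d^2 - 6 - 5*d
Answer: E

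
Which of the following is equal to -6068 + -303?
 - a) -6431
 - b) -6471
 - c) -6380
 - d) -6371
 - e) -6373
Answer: d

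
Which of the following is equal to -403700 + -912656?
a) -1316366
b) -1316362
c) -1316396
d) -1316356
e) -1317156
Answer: d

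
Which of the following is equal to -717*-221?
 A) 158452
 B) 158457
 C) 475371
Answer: B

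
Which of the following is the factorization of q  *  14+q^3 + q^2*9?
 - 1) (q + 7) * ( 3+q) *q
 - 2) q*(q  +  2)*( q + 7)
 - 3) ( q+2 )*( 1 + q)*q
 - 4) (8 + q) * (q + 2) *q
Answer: 2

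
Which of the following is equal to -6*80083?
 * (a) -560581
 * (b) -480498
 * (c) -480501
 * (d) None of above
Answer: b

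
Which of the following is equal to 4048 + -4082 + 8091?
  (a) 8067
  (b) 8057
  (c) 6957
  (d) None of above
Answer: b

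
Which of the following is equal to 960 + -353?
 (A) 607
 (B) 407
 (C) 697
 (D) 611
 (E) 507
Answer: A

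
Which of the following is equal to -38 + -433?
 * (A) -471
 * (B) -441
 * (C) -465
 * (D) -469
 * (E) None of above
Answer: A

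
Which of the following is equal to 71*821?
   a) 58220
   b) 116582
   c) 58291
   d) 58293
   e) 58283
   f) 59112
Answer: c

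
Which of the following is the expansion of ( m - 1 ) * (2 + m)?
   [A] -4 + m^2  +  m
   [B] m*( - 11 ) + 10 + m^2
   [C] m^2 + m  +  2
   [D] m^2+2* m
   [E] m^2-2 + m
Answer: E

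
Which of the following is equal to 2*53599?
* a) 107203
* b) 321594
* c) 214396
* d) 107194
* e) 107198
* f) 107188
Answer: e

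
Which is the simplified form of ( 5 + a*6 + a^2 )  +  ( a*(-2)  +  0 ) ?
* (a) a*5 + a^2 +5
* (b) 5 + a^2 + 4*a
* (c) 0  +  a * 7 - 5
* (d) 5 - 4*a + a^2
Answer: b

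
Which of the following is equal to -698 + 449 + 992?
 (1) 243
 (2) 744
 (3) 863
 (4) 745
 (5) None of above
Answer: 5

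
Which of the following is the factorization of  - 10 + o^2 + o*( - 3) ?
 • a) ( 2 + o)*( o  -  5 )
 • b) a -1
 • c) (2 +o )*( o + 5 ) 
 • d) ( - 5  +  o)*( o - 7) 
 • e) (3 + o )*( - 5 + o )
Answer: a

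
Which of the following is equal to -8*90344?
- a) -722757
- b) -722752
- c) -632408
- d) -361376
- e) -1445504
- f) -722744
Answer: b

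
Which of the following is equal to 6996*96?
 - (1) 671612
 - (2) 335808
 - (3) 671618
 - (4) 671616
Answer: 4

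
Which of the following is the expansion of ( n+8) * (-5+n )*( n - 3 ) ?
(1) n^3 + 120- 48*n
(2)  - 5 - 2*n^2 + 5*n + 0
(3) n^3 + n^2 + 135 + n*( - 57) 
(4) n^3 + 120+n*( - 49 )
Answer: 4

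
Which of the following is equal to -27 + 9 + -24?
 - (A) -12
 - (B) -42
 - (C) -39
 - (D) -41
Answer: B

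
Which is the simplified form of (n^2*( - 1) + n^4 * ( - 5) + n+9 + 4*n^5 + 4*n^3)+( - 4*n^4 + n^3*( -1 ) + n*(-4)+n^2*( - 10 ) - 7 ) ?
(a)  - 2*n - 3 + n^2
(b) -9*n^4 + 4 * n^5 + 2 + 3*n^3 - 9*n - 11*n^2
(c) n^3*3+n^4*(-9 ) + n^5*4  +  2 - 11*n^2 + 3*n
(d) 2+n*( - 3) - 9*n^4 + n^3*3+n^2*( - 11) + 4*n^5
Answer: d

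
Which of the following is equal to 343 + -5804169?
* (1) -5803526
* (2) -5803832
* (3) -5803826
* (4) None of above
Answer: 3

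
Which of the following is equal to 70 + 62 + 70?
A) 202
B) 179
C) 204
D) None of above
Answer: A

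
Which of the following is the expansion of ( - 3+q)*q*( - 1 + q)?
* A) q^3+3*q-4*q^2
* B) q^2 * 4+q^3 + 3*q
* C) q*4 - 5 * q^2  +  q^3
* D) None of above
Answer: A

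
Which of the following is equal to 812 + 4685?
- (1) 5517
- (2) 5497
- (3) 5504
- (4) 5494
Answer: 2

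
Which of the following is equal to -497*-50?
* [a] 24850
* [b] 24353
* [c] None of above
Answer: a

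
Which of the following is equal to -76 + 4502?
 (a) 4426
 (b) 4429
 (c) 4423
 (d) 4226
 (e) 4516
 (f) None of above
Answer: a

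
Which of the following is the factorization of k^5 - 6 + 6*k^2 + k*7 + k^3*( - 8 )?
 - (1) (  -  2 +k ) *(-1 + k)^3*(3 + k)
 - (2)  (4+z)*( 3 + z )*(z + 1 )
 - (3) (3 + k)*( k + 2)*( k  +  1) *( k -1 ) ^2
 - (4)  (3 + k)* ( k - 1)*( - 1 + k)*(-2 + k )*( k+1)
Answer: 4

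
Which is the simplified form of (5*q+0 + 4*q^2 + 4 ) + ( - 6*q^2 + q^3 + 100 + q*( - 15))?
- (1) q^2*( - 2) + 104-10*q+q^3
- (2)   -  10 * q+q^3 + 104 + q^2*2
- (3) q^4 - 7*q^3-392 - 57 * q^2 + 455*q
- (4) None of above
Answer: 1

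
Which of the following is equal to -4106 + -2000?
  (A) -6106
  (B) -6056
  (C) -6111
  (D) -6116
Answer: A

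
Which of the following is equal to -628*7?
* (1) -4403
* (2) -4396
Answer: 2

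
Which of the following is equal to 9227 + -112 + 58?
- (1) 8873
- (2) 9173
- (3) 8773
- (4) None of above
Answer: 2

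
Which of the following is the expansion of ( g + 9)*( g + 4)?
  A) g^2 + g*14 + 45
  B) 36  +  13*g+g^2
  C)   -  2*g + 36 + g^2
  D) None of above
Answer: B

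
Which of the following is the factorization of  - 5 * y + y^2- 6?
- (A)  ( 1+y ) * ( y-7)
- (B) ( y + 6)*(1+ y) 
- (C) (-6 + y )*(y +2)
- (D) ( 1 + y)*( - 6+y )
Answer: D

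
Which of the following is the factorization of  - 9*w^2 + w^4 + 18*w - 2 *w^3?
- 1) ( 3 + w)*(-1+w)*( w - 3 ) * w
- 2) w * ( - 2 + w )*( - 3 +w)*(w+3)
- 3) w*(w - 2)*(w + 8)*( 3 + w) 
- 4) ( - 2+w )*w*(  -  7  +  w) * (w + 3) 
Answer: 2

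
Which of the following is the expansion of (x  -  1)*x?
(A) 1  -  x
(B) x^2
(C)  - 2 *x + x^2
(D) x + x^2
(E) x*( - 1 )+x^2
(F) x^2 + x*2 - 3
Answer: E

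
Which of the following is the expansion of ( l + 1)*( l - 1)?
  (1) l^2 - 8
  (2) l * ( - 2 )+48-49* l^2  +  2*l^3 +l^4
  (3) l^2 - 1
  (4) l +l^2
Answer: 3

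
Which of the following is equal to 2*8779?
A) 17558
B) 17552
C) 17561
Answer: A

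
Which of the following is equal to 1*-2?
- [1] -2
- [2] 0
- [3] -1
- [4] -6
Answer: 1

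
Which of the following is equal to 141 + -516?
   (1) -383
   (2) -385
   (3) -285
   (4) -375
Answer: 4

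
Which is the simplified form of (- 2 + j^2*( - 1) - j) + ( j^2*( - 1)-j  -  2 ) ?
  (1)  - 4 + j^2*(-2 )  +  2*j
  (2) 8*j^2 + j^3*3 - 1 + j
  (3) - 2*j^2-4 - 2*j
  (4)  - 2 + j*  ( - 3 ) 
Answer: 3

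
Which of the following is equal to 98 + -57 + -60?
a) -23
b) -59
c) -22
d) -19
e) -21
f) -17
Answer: d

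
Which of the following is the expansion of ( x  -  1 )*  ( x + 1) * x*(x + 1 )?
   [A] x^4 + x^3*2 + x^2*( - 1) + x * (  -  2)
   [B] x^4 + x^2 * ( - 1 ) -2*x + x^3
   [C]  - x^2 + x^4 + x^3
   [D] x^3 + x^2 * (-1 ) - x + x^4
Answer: D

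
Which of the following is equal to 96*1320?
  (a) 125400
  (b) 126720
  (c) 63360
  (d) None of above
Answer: b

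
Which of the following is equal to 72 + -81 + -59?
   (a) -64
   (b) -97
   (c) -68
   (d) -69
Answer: c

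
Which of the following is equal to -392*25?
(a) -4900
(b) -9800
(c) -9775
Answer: b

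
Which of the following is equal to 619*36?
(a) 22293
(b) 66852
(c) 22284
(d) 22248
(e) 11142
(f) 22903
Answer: c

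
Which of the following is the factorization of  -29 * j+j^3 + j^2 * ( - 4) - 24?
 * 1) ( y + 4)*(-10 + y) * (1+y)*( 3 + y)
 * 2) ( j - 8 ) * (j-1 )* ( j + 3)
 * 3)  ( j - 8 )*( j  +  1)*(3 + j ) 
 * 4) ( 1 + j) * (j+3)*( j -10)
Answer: 3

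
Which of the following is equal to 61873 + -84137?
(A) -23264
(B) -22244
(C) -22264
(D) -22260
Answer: C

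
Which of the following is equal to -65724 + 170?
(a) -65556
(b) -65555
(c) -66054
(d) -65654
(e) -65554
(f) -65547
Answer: e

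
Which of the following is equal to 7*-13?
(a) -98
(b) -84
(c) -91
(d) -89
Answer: c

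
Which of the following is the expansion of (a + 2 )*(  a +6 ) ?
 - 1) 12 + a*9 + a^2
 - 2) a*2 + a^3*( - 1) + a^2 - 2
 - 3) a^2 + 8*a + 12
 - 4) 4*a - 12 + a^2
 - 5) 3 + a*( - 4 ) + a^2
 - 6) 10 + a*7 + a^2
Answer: 3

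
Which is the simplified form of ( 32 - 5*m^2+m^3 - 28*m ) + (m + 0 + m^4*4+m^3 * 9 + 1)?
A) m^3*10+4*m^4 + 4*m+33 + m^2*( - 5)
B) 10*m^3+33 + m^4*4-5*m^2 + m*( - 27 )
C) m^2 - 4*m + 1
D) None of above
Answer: B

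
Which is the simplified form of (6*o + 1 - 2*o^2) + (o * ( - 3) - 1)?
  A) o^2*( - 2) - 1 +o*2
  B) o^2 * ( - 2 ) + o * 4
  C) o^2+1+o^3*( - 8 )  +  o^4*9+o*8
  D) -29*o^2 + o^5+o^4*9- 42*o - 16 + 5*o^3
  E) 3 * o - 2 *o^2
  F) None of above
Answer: E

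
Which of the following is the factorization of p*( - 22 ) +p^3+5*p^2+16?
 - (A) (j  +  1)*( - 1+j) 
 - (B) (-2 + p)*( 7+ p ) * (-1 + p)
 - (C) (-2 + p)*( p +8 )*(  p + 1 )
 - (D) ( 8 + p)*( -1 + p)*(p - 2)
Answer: D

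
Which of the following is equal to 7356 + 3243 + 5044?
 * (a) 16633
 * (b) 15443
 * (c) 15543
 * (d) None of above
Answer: d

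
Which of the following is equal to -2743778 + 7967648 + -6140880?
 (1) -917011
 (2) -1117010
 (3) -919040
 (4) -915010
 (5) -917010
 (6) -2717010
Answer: 5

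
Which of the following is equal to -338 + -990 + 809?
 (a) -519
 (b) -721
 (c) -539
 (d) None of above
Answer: a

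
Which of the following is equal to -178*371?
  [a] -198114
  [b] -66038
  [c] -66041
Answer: b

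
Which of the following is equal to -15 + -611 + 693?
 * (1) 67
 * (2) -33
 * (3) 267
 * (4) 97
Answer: 1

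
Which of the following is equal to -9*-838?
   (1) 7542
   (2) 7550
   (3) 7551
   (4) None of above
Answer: 1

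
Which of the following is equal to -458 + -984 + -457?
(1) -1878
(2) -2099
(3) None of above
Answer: 3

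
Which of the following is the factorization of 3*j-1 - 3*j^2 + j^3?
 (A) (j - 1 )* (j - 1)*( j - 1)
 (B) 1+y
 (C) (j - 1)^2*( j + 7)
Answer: A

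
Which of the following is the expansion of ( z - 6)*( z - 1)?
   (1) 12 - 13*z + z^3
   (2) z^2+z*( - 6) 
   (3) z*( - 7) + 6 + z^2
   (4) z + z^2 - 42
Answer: 3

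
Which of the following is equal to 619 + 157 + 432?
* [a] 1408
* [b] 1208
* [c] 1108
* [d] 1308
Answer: b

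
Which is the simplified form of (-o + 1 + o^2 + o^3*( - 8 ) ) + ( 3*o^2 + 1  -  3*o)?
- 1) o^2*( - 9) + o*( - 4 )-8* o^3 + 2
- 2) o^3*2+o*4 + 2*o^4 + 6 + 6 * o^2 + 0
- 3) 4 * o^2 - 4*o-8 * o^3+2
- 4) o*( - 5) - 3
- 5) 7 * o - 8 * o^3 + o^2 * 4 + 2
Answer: 3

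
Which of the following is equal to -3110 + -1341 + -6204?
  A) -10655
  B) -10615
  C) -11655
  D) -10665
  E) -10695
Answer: A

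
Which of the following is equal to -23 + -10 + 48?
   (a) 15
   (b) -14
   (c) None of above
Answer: a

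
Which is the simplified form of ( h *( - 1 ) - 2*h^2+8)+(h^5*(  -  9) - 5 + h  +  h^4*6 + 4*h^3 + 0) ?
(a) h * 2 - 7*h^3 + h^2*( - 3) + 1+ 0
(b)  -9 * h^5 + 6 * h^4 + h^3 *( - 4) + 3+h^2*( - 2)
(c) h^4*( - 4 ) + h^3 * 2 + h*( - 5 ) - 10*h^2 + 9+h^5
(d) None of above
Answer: d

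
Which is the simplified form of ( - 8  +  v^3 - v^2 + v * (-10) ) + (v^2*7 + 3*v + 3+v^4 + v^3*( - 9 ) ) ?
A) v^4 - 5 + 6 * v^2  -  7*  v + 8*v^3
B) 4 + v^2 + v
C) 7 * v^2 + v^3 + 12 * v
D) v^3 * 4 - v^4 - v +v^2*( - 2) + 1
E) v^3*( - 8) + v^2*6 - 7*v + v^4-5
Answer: E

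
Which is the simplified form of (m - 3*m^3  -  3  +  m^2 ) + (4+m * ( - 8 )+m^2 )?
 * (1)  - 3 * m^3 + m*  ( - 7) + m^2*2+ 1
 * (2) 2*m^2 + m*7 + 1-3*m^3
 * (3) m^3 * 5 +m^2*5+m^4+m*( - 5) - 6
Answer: 1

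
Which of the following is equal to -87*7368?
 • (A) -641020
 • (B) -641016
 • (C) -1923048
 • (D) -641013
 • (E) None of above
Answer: B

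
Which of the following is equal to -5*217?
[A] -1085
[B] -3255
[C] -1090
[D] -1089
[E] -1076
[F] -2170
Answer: A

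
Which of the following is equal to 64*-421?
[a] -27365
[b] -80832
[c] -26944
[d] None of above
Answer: c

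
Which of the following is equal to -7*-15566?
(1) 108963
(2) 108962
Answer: 2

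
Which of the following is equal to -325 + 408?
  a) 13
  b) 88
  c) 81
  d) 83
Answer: d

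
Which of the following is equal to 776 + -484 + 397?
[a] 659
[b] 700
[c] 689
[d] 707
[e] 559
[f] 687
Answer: c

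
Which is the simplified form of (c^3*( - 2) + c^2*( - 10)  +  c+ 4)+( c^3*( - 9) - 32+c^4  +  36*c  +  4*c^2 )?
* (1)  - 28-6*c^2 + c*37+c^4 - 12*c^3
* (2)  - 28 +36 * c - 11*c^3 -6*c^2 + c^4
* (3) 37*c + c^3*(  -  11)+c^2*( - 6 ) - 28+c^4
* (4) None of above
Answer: 3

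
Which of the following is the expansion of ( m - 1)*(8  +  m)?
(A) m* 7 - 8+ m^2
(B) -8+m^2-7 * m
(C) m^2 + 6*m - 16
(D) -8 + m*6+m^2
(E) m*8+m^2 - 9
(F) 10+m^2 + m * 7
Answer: A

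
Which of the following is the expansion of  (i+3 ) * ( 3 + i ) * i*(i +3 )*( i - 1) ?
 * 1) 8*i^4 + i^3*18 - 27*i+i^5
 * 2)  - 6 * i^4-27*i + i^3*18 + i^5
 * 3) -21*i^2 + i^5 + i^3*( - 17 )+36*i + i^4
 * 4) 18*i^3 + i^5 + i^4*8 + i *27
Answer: 1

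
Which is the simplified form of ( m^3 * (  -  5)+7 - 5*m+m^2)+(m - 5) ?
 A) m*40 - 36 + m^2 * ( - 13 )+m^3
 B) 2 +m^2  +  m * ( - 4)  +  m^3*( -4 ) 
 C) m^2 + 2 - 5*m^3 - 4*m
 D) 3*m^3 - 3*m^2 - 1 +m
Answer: C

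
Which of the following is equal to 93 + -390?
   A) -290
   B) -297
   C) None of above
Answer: B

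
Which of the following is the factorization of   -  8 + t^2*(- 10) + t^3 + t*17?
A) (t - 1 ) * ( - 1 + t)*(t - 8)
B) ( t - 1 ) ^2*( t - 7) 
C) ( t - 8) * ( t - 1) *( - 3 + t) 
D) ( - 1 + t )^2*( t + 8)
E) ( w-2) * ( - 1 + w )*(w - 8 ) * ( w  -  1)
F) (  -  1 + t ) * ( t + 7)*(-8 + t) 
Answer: A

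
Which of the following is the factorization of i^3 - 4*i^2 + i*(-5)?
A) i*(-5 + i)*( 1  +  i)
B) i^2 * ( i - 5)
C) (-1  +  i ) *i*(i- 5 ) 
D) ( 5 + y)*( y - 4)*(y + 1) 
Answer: A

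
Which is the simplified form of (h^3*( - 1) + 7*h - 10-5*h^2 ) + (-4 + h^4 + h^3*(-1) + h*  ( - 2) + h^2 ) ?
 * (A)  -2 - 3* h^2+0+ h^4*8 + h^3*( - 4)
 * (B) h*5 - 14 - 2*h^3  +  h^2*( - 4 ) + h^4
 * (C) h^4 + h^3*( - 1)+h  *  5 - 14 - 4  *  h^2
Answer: B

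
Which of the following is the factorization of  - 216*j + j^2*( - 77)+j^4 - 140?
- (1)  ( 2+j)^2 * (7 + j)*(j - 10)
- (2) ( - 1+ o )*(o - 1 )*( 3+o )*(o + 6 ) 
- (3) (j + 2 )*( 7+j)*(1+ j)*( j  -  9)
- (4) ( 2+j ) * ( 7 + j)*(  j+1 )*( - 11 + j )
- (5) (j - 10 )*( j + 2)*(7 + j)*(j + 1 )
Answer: 5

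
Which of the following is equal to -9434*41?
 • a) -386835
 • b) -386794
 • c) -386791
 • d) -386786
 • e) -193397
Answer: b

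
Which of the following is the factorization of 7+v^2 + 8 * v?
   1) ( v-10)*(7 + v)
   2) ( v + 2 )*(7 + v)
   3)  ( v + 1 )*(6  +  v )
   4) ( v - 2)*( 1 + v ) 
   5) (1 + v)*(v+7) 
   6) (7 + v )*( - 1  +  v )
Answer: 5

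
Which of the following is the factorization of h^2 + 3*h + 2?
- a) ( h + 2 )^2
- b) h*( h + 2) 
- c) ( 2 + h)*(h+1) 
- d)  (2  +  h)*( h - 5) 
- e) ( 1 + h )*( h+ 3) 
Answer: c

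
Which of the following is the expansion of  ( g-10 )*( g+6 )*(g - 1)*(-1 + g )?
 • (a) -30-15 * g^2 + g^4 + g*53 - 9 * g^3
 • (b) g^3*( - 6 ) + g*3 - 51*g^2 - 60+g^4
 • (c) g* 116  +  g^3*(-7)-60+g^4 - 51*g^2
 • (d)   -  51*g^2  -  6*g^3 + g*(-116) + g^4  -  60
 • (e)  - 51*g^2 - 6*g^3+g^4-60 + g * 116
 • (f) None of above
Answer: e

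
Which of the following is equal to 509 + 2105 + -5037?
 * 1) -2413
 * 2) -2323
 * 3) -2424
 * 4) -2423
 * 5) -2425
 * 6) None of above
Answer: 4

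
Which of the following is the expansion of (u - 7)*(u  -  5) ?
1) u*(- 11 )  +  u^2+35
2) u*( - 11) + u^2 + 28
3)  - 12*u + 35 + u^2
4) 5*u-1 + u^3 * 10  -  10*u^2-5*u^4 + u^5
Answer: 3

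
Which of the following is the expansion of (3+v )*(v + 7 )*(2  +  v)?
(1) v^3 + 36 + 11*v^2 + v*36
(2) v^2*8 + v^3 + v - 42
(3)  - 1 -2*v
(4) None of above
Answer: 4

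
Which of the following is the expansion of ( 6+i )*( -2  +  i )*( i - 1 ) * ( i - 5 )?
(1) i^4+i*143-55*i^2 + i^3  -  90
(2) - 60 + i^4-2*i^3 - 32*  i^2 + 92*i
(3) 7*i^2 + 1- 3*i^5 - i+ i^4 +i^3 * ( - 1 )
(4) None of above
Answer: 4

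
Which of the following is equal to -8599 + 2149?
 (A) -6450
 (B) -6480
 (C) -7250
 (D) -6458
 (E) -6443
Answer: A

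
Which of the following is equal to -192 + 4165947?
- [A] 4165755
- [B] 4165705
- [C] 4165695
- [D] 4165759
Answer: A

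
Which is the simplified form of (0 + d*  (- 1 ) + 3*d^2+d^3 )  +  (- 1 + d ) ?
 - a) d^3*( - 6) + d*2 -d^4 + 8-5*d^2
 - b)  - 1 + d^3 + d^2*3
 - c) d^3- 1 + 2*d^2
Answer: b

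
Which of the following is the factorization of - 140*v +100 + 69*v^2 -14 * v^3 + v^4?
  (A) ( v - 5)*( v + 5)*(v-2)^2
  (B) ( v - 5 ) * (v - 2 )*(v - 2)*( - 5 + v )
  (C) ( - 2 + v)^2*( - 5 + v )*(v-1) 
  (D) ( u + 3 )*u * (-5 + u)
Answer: B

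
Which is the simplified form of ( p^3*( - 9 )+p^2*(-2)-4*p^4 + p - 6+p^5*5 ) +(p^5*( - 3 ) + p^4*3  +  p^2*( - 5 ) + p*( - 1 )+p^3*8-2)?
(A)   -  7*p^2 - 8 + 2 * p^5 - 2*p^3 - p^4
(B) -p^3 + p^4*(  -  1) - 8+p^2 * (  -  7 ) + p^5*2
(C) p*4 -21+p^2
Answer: B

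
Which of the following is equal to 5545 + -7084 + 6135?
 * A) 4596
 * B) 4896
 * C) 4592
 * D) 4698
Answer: A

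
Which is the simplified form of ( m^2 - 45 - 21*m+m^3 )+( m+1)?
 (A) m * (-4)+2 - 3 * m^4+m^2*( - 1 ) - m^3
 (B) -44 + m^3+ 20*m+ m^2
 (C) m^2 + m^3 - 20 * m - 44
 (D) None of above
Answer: C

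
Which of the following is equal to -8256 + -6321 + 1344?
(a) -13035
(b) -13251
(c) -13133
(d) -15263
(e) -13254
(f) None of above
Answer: f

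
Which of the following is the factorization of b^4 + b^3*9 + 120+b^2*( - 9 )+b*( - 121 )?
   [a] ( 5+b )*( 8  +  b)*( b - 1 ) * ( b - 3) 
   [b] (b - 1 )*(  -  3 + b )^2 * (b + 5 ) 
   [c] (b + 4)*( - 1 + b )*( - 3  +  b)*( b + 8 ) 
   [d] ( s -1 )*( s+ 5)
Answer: a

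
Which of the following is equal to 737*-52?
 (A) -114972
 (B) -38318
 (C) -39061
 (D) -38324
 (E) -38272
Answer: D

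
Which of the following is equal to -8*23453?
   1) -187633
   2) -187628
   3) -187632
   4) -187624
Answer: 4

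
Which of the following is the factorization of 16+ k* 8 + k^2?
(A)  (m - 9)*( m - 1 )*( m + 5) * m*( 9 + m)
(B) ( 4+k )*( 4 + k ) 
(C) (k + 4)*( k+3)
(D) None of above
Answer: B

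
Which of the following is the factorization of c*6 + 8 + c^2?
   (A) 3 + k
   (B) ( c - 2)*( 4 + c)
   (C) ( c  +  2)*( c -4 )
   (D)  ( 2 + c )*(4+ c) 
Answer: D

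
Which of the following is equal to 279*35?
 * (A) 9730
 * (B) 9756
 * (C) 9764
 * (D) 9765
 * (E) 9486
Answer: D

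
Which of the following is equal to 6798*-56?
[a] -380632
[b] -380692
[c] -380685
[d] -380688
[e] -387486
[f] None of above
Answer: d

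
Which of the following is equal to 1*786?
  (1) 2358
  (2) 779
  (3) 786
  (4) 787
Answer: 3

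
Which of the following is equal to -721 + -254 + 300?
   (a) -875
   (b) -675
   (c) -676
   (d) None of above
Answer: b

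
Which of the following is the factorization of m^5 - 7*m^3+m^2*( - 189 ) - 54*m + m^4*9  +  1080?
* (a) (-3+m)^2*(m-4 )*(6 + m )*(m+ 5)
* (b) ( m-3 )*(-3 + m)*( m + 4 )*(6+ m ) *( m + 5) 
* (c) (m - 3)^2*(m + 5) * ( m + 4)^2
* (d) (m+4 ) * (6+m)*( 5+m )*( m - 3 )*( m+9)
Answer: b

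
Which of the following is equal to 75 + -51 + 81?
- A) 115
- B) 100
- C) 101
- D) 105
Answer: D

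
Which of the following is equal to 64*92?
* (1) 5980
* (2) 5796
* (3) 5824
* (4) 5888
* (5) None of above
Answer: 4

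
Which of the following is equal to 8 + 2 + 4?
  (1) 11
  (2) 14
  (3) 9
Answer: 2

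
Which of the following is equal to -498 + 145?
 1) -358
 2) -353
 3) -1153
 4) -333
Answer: 2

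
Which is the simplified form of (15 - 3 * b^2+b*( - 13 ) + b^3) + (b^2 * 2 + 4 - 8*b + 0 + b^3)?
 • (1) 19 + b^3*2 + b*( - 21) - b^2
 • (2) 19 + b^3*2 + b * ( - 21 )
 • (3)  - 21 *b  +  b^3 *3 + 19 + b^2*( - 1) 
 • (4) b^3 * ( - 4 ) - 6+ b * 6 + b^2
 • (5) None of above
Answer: 1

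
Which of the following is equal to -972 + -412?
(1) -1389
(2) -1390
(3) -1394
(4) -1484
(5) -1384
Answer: 5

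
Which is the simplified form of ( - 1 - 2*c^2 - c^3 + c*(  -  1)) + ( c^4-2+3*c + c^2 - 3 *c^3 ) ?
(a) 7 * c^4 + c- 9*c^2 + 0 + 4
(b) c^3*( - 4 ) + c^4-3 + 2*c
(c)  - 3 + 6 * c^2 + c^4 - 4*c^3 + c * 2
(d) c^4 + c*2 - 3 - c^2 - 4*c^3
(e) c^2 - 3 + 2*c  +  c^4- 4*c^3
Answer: d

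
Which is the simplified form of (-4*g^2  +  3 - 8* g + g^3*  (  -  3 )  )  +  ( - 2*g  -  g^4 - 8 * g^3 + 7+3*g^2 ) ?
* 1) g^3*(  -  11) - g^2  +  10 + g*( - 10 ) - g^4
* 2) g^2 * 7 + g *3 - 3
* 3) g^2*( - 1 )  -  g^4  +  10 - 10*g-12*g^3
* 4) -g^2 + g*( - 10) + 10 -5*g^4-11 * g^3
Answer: 1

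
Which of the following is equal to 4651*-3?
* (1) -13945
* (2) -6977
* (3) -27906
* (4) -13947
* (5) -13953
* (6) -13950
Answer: 5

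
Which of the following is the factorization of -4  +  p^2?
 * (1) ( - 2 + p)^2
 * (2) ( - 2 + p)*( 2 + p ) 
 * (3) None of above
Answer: 2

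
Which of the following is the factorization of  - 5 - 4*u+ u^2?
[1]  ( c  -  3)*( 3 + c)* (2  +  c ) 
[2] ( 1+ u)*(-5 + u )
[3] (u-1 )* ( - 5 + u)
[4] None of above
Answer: 2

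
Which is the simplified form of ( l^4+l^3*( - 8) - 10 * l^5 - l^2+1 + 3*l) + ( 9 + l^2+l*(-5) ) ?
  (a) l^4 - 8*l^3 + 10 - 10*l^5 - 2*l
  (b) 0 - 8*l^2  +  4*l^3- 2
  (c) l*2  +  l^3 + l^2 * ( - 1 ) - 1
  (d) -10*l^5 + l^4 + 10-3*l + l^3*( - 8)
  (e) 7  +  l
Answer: a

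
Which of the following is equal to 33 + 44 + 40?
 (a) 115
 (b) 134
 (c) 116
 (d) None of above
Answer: d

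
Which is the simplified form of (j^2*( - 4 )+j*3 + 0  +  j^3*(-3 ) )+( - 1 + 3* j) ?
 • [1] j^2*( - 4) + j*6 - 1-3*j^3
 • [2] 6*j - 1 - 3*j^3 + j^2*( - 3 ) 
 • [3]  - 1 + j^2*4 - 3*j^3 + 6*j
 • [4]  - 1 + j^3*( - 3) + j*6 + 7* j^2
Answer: 1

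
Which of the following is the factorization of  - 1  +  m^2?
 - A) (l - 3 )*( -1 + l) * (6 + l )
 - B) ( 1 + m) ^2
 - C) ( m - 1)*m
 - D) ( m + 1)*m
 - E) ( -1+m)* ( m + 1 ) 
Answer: E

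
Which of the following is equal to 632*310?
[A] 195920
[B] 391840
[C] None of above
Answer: A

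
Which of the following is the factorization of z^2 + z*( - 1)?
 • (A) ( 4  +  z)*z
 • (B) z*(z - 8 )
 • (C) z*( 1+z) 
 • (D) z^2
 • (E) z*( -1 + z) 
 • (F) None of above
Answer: E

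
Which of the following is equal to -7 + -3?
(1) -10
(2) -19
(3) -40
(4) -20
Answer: 1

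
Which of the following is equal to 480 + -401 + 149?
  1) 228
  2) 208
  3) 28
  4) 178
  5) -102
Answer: 1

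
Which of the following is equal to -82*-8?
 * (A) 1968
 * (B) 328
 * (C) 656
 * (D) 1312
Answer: C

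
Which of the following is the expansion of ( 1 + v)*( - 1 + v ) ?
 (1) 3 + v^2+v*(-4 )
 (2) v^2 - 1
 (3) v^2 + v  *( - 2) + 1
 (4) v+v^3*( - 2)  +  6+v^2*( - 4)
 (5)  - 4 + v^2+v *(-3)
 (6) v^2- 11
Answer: 2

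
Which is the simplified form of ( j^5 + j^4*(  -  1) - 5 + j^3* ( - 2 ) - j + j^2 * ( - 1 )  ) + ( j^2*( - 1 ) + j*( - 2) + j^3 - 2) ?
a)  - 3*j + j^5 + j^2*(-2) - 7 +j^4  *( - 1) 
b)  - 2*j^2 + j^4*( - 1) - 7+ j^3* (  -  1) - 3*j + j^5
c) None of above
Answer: b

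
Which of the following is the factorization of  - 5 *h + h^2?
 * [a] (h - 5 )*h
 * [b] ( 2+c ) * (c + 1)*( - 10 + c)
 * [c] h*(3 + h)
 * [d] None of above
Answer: a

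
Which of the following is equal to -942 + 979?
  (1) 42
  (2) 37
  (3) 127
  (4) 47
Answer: 2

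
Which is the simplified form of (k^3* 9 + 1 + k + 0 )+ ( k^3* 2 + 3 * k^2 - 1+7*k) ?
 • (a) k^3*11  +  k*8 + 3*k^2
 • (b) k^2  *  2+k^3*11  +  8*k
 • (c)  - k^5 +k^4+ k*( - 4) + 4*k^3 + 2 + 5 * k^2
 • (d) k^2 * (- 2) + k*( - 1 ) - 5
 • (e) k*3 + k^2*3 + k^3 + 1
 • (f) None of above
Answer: a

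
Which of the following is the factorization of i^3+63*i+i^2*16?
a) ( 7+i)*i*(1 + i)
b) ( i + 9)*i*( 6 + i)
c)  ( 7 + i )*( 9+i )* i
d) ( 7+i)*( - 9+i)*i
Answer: c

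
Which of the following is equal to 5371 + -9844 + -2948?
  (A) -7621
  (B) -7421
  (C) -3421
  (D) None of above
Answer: B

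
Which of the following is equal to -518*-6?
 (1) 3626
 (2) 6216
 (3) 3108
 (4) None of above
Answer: 3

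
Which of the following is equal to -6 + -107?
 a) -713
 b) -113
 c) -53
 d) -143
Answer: b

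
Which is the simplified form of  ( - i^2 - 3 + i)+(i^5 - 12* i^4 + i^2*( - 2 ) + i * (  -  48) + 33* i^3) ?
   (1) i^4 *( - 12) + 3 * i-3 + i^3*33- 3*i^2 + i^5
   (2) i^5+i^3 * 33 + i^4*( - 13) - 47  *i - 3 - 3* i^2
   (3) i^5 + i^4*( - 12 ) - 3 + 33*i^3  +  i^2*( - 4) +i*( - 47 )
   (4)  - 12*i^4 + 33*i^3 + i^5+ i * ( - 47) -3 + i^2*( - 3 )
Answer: 4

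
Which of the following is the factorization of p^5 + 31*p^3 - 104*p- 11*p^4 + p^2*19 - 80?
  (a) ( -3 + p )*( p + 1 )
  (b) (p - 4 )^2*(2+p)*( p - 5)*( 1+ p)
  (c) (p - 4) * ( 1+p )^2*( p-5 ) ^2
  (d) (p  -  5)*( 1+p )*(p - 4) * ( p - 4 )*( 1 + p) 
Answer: d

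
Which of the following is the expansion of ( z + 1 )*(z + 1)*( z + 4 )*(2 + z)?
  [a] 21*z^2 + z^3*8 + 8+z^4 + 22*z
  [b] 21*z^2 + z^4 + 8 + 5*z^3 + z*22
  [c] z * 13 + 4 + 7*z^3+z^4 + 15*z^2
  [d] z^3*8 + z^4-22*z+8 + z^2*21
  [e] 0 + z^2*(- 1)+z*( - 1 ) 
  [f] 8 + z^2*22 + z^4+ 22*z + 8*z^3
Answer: a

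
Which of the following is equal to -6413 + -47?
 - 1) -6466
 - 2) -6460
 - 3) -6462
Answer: 2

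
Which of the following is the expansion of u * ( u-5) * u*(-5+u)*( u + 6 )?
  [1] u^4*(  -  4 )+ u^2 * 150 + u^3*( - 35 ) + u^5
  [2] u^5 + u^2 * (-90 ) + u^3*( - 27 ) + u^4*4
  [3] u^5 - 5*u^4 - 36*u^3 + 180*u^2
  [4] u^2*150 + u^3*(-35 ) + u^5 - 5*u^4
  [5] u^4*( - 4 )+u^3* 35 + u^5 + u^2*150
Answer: 1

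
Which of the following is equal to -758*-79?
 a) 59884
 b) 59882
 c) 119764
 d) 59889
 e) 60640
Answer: b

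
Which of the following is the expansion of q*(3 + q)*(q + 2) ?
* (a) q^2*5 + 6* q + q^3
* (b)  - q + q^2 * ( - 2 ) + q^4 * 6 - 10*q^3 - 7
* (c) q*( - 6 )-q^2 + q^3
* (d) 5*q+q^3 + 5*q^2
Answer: a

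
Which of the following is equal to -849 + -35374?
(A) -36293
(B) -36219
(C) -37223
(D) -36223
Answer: D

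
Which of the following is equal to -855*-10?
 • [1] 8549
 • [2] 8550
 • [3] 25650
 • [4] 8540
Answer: 2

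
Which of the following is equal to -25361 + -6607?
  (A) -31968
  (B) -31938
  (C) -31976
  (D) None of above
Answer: A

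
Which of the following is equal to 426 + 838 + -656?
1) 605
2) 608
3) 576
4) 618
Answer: 2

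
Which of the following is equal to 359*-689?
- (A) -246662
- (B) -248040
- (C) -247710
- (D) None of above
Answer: D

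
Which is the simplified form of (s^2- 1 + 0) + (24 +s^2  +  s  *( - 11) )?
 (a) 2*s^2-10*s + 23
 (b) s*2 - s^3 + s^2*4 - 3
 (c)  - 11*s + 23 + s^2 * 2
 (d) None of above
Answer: c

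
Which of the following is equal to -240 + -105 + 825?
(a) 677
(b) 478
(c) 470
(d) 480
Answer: d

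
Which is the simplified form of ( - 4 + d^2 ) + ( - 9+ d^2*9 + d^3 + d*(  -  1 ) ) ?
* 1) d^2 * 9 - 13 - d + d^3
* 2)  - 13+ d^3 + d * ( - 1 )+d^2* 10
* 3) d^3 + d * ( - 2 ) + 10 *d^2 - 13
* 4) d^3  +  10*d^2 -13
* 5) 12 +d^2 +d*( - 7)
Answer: 2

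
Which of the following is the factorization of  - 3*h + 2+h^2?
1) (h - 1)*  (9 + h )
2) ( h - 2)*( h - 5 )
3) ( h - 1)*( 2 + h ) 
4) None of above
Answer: 4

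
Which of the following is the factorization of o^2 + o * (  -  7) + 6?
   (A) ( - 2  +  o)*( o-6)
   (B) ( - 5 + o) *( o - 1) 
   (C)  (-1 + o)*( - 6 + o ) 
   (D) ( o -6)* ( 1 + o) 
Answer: C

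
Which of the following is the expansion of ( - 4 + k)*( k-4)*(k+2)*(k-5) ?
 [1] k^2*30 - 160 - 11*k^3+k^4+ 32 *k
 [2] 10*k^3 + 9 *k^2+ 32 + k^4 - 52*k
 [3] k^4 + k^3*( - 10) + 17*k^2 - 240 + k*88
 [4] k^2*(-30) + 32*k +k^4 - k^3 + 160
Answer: 1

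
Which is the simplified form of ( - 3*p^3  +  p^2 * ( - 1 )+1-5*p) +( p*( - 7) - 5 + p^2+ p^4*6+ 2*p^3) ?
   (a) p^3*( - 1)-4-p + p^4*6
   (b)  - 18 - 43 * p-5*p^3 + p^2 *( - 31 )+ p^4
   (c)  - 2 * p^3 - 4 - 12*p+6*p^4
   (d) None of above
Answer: d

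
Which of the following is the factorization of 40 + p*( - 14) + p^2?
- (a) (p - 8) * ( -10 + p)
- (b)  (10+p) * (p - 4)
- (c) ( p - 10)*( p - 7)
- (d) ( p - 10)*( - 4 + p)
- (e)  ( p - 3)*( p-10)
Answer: d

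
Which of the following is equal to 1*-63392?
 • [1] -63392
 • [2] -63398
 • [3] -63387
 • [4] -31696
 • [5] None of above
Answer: 1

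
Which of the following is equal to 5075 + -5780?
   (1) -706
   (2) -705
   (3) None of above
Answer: 2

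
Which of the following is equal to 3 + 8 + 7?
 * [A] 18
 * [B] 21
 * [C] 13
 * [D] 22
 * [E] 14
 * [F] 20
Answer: A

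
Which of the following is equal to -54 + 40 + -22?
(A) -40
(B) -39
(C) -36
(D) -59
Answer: C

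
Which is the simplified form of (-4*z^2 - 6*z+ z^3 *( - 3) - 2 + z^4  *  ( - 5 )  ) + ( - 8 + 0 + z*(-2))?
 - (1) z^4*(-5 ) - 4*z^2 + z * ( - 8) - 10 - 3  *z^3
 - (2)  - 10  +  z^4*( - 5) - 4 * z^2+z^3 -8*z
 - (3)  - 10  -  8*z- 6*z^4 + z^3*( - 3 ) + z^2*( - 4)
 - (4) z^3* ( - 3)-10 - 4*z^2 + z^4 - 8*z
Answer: 1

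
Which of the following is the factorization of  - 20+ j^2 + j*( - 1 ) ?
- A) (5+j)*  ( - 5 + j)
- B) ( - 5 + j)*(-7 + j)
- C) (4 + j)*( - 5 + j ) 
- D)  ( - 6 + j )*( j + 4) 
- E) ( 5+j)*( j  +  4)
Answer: C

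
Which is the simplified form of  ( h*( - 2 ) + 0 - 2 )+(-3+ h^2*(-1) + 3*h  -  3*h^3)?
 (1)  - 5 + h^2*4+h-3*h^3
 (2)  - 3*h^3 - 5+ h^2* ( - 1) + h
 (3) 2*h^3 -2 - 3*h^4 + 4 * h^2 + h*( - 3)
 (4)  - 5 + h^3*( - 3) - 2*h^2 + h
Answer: 2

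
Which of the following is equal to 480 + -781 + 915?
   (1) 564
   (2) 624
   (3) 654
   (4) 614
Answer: 4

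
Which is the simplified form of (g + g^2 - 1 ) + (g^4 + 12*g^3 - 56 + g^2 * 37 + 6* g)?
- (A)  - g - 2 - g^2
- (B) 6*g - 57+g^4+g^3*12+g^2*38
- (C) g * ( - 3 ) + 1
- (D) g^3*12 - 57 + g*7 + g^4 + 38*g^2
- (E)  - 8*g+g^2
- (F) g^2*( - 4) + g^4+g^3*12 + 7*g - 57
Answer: D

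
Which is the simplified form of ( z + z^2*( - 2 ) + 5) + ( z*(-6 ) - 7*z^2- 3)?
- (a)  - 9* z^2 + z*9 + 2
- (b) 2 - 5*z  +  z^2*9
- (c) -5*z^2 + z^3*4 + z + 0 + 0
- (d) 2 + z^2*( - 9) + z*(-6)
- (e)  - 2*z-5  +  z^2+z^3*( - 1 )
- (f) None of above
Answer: f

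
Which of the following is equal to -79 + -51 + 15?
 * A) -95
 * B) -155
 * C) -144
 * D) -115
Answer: D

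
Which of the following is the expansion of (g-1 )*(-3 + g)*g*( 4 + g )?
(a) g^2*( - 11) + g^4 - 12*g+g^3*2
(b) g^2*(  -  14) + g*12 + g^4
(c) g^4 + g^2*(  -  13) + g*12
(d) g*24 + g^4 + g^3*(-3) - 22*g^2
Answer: c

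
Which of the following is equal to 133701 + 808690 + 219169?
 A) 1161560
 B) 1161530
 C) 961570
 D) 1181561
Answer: A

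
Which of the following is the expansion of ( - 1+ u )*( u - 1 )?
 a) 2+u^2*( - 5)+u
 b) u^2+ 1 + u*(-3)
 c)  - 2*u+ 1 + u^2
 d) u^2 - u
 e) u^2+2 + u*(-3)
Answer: c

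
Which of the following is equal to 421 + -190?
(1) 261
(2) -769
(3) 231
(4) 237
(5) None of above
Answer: 3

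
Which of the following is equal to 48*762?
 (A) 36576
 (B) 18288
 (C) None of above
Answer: A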